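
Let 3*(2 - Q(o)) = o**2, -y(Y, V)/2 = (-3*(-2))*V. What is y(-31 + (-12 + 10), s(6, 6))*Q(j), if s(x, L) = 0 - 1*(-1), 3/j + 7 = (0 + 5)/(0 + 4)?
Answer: -12120/529 ≈ -22.911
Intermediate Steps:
j = -12/23 (j = 3/(-7 + (0 + 5)/(0 + 4)) = 3/(-7 + 5/4) = 3/(-23/4) = 3*(-4/23) = -12/23 ≈ -0.52174)
s(x, L) = 1 (s(x, L) = 0 + 1 = 1)
y(Y, V) = -12*V (y(Y, V) = -2*(-3*(-2))*V = -12*V)
Q(o) = 2 - o**2/3
y(-31 + (-12 + 10), s(6, 6))*Q(j) = (-12*1)*(2 - (-12/23)**2/3) = -12*(2 - 1/3*144/529) = -12*(2 - 48/529) = -12*1010/529 = -12120/529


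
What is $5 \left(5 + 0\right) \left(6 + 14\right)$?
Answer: $500$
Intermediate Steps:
$5 \left(5 + 0\right) \left(6 + 14\right) = 5 \cdot 5 \cdot 20 = 25 \cdot 20 = 500$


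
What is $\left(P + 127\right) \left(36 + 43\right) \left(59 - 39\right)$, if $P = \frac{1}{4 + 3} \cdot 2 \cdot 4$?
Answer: $\frac{1417260}{7} \approx 2.0247 \cdot 10^{5}$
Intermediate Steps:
$P = \frac{8}{7}$ ($P = \frac{1}{7} \cdot 2 \cdot 4 = \frac{2}{7} \cdot 4 = \frac{8}{7} \approx 1.1429$)
$\left(P + 127\right) \left(36 + 43\right) \left(59 - 39\right) = \left(\frac{8}{7} + 127\right) \left(36 + 43\right) \left(59 - 39\right) = \frac{897 \cdot 79 \cdot 20}{7} = \frac{897}{7} \cdot 1580 = \frac{1417260}{7}$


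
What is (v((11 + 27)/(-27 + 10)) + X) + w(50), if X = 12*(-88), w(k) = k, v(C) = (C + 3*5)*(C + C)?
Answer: -307226/289 ≈ -1063.1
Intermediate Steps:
v(C) = 2*C*(15 + C) (v(C) = (C + 15)*(2*C) = (15 + C)*(2*C) = 2*C*(15 + C))
X = -1056
(v((11 + 27)/(-27 + 10)) + X) + w(50) = (2*((11 + 27)/(-27 + 10))*(15 + (11 + 27)/(-27 + 10)) - 1056) + 50 = (2*(38/(-17))*(15 + 38/(-17)) - 1056) + 50 = (2*(38*(-1/17))*(15 + 38*(-1/17)) - 1056) + 50 = (2*(-38/17)*(15 - 38/17) - 1056) + 50 = (2*(-38/17)*(217/17) - 1056) + 50 = (-16492/289 - 1056) + 50 = -321676/289 + 50 = -307226/289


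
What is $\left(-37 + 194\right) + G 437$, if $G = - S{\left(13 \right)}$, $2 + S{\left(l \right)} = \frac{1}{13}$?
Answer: $\frac{12966}{13} \approx 997.38$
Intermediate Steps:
$S{\left(l \right)} = - \frac{25}{13}$ ($S{\left(l \right)} = -2 + \frac{1}{13} = - \frac{25}{13}$)
$G = \frac{25}{13}$ ($G = \left(-1\right) \left(- \frac{25}{13}\right) = \frac{25}{13} \approx 1.9231$)
$\left(-37 + 194\right) + G 437 = \left(-37 + 194\right) + \frac{25}{13} \cdot 437 = 157 + \frac{10925}{13} = \frac{12966}{13}$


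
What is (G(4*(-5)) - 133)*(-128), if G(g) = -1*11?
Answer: 18432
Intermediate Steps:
G(g) = -11
(G(4*(-5)) - 133)*(-128) = (-11 - 133)*(-128) = -144*(-128) = 18432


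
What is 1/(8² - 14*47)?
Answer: -1/594 ≈ -0.0016835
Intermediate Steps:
1/(8² - 14*47) = 1/(64 - 658) = 1/(-594) = -1/594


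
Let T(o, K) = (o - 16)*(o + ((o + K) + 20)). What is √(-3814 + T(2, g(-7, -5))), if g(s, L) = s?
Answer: 2*I*√1013 ≈ 63.655*I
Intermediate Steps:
T(o, K) = (-16 + o)*(20 + K + 2*o) (T(o, K) = (-16 + o)*(o + ((K + o) + 20)) = (-16 + o)*(o + (20 + K + o)) = (-16 + o)*(20 + K + 2*o))
√(-3814 + T(2, g(-7, -5))) = √(-3814 + (-320 - 16*(-7) - 12*2 + 2*2² - 7*2)) = √(-3814 + (-320 + 112 - 24 + 2*4 - 14)) = √(-3814 + (-320 + 112 - 24 + 8 - 14)) = √(-3814 - 238) = √(-4052) = 2*I*√1013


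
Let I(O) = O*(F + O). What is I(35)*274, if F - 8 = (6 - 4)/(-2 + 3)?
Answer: 431550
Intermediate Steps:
F = 10 (F = 8 + (6 - 4)/(-2 + 3) = 8 + 2/1 = 8 + 2*1 = 8 + 2 = 10)
I(O) = O*(10 + O)
I(35)*274 = (35*(10 + 35))*274 = (35*45)*274 = 1575*274 = 431550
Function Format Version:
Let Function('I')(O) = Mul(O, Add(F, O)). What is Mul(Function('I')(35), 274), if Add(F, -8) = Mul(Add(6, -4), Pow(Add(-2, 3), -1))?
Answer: 431550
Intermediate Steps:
F = 10 (F = Add(8, Mul(Add(6, -4), Pow(Add(-2, 3), -1))) = Add(8, Mul(2, Pow(1, -1))) = Add(8, Mul(2, 1)) = Add(8, 2) = 10)
Function('I')(O) = Mul(O, Add(10, O))
Mul(Function('I')(35), 274) = Mul(Mul(35, Add(10, 35)), 274) = Mul(Mul(35, 45), 274) = Mul(1575, 274) = 431550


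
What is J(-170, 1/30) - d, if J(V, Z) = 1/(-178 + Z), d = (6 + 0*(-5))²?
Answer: -192234/5339 ≈ -36.006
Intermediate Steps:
d = 36 (d = (6 + 0)² = 6² = 36)
J(-170, 1/30) - d = 1/(-178 + 1/30) - 1*36 = 1/(-178 + 1/30) - 36 = 1/(-5339/30) - 36 = -30/5339 - 36 = -192234/5339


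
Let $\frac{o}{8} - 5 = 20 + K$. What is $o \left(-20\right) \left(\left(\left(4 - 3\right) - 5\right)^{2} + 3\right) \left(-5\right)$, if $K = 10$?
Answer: $532000$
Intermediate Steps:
$o = 280$ ($o = 40 + 8 \left(20 + 10\right) = 40 + 8 \cdot 30 = 40 + 240 = 280$)
$o \left(-20\right) \left(\left(\left(4 - 3\right) - 5\right)^{2} + 3\right) \left(-5\right) = 280 \left(-20\right) \left(\left(\left(4 - 3\right) - 5\right)^{2} + 3\right) \left(-5\right) = - 5600 \left(\left(\left(4 - 3\right) - 5\right)^{2} + 3\right) \left(-5\right) = - 5600 \left(\left(1 - 5\right)^{2} + 3\right) \left(-5\right) = - 5600 \left(\left(-4\right)^{2} + 3\right) \left(-5\right) = - 5600 \left(16 + 3\right) \left(-5\right) = - 5600 \cdot 19 \left(-5\right) = \left(-5600\right) \left(-95\right) = 532000$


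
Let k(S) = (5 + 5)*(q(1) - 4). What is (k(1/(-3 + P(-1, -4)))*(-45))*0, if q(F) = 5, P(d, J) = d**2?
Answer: 0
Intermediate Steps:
k(S) = 10 (k(S) = (5 + 5)*(5 - 4) = 10*1 = 10)
(k(1/(-3 + P(-1, -4)))*(-45))*0 = (10*(-45))*0 = -450*0 = 0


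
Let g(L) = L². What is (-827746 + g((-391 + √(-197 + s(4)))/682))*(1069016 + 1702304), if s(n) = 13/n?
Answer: -533485166165557805/232562 - 1354482650*I*√31/116281 ≈ -2.2939e+12 - 64855.0*I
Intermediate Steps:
(-827746 + g((-391 + √(-197 + s(4)))/682))*(1069016 + 1702304) = (-827746 + ((-391 + √(-197 + 13/4))/682)²)*(1069016 + 1702304) = (-827746 + ((-391 + √(-197 + 13*(¼)))*(1/682))²)*2771320 = (-827746 + ((-391 + √(-197 + 13/4))*(1/682))²)*2771320 = (-827746 + ((-391 + √(-775/4))*(1/682))²)*2771320 = (-827746 + ((-391 + 5*I*√31/2)*(1/682))²)*2771320 = (-827746 + (-391/682 + 5*I*√31/1364)²)*2771320 = -2293949044720 + 2771320*(-391/682 + 5*I*√31/1364)²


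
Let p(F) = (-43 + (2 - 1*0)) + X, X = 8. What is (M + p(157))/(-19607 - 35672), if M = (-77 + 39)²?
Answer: -1411/55279 ≈ -0.025525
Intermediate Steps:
M = 1444 (M = (-38)² = 1444)
p(F) = -33 (p(F) = (-43 + (2 - 1*0)) + 8 = (-43 + (2 + 0)) + 8 = (-43 + 2) + 8 = -41 + 8 = -33)
(M + p(157))/(-19607 - 35672) = (1444 - 33)/(-19607 - 35672) = 1411/(-55279) = 1411*(-1/55279) = -1411/55279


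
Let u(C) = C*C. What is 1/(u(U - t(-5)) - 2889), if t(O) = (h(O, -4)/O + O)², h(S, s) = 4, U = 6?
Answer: -625/1328144 ≈ -0.00047058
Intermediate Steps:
t(O) = (O + 4/O)² (t(O) = (4/O + O)² = (O + 4/O)²)
u(C) = C²
1/(u(U - t(-5)) - 2889) = 1/((6 - (4 + (-5)²)²/(-5)²)² - 2889) = 1/((6 - (4 + 25)²/25)² - 2889) = 1/((6 - 29²/25)² - 2889) = 1/((6 - 841/25)² - 2889) = 1/((-691/25)² - 2889) = 1/(477481/625 - 2889) = 1/(-1328144/625) = -625/1328144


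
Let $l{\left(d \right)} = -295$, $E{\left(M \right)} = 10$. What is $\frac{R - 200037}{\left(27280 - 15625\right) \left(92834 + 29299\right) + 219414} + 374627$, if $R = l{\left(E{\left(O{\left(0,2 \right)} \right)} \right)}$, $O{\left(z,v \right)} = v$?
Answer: $\frac{533348790710351}{1423679529} \approx 3.7463 \cdot 10^{5}$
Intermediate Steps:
$R = -295$
$\frac{R - 200037}{\left(27280 - 15625\right) \left(92834 + 29299\right) + 219414} + 374627 = \frac{-295 - 200037}{\left(27280 - 15625\right) \left(92834 + 29299\right) + 219414} + 374627 = - \frac{200332}{11655 \cdot 122133 + 219414} + 374627 = - \frac{200332}{1423460115 + 219414} + 374627 = - \frac{200332}{1423679529} + 374627 = \frac{533348790710351}{1423679529}$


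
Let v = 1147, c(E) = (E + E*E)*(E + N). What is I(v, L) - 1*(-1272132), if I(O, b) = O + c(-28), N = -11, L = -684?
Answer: 1243795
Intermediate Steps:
c(E) = (-11 + E)*(E + E²) (c(E) = (E + E*E)*(E - 11) = (E + E²)*(-11 + E) = (-11 + E)*(E + E²))
I(O, b) = -29484 + O (I(O, b) = O - 28*(-11 + (-28)² - 10*(-28)) = O - 28*(-11 + 784 + 280) = O - 28*1053 = O - 29484 = -29484 + O)
I(v, L) - 1*(-1272132) = (-29484 + 1147) - 1*(-1272132) = -28337 + 1272132 = 1243795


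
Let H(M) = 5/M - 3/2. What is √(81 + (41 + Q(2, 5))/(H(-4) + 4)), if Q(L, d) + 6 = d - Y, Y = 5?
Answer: √109 ≈ 10.440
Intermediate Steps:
Q(L, d) = -11 + d (Q(L, d) = -6 + (d - 1*5) = -6 + (d - 5) = -6 + (-5 + d) = -11 + d)
H(M) = -3/2 + 5/M (H(M) = 5/M - 3*½ = 5/M - 3/2 = -3/2 + 5/M)
√(81 + (41 + Q(2, 5))/(H(-4) + 4)) = √(81 + (41 + (-11 + 5))/((-3/2 + 5/(-4)) + 4)) = √(81 + (41 - 6)/((-3/2 + 5*(-¼)) + 4)) = √(81 + 35/((-3/2 - 5/4) + 4)) = √(81 + 35/(-11/4 + 4)) = √(81 + 35/(5/4)) = √(81 + 35*(⅘)) = √(81 + 28) = √109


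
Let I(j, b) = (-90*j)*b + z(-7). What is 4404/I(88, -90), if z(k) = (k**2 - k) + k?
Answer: 4404/712849 ≈ 0.0061780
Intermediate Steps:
z(k) = k**2
I(j, b) = 49 - 90*b*j (I(j, b) = (-90*j)*b + (-7)**2 = -90*b*j + 49 = 49 - 90*b*j)
4404/I(88, -90) = 4404/(49 - 90*(-90)*88) = 4404/(49 + 712800) = 4404/712849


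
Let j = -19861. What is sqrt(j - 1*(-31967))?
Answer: sqrt(12106) ≈ 110.03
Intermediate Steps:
sqrt(j - 1*(-31967)) = sqrt(-19861 - 1*(-31967)) = sqrt(-19861 + 31967) = sqrt(12106)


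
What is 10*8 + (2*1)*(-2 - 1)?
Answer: 74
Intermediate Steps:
10*8 + (2*1)*(-2 - 1) = 80 + 2*(-3) = 80 - 6 = 74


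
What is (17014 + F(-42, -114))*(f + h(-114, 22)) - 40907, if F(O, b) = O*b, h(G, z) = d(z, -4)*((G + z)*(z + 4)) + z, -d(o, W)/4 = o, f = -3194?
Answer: 4520036941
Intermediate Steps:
d(o, W) = -4*o
h(G, z) = z - 4*z*(4 + z)*(G + z) (h(G, z) = (-4*z)*((G + z)*(z + 4)) + z = (-4*z)*((G + z)*(4 + z)) + z = (-4*z)*((4 + z)*(G + z)) + z = -4*z*(4 + z)*(G + z) + z = z - 4*z*(4 + z)*(G + z))
(17014 + F(-42, -114))*(f + h(-114, 22)) - 40907 = (17014 - 42*(-114))*(-3194 + 22*(1 - 16*(-114) - 16*22 - 4*22**2 - 4*(-114)*22)) - 40907 = (17014 + 4788)*(-3194 + 22*(1 + 1824 - 352 - 4*484 + 10032)) - 40907 = 21802*(-3194 + 22*(1 + 1824 - 352 - 1936 + 10032)) - 40907 = 21802*(-3194 + 22*9569) - 40907 = 21802*(-3194 + 210518) - 40907 = 21802*207324 - 40907 = 4520077848 - 40907 = 4520036941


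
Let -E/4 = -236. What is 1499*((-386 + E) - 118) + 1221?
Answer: 660781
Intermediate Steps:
E = 944 (E = -4*(-236) = 944)
1499*((-386 + E) - 118) + 1221 = 1499*((-386 + 944) - 118) + 1221 = 1499*(558 - 118) + 1221 = 1499*440 + 1221 = 659560 + 1221 = 660781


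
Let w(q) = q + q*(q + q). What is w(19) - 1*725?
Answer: 16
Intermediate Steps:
w(q) = q + 2*q² (w(q) = q + q*(2*q) = q + 2*q²)
w(19) - 1*725 = 19*(1 + 2*19) - 1*725 = 19*(1 + 38) - 725 = 19*39 - 725 = 741 - 725 = 16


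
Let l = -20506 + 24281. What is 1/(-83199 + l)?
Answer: -1/79424 ≈ -1.2591e-5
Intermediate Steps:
l = 3775
1/(-83199 + l) = 1/(-83199 + 3775) = 1/(-79424) = -1/79424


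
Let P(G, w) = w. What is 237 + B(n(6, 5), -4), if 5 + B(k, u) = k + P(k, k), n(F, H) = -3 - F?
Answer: 214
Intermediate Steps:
B(k, u) = -5 + 2*k (B(k, u) = -5 + (k + k) = -5 + 2*k)
237 + B(n(6, 5), -4) = 237 + (-5 + 2*(-3 - 1*6)) = 237 + (-5 + 2*(-3 - 6)) = 237 + (-5 + 2*(-9)) = 237 + (-5 - 18) = 237 - 23 = 214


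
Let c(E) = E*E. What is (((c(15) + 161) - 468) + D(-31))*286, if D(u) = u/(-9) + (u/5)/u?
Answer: -1008436/45 ≈ -22410.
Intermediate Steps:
c(E) = E²
D(u) = ⅕ - u/9 (D(u) = u*(-⅑) + (u*(⅕))/u = -u/9 + (u/5)/u = -u/9 + ⅕ = ⅕ - u/9)
(((c(15) + 161) - 468) + D(-31))*286 = (((15² + 161) - 468) + (⅕ - ⅑*(-31)))*286 = (((225 + 161) - 468) + (⅕ + 31/9))*286 = ((386 - 468) + 164/45)*286 = (-82 + 164/45)*286 = -3526/45*286 = -1008436/45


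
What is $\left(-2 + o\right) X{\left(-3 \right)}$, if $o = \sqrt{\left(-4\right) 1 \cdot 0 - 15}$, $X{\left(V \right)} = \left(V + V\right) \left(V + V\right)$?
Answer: $-72 + 36 i \sqrt{15} \approx -72.0 + 139.43 i$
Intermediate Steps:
$X{\left(V \right)} = 4 V^{2}$ ($X{\left(V \right)} = 2 V 2 V = 4 V^{2}$)
$o = i \sqrt{15}$ ($o = \sqrt{\left(-4\right) 0 - 15} = \sqrt{0 - 15} = \sqrt{-15} = i \sqrt{15} \approx 3.873 i$)
$\left(-2 + o\right) X{\left(-3 \right)} = \left(-2 + i \sqrt{15}\right) 4 \left(-3\right)^{2} = \left(-2 + i \sqrt{15}\right) 4 \cdot 9 = \left(-2 + i \sqrt{15}\right) 36 = -72 + 36 i \sqrt{15}$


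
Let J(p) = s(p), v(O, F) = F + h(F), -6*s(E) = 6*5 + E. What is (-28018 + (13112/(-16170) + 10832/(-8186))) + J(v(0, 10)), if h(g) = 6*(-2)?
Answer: -28102849856/1002785 ≈ -28025.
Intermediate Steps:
h(g) = -12
s(E) = -5 - E/6 (s(E) = -(6*5 + E)/6 = -(30 + E)/6 = -5 - E/6)
v(O, F) = -12 + F (v(O, F) = F - 12 = -12 + F)
J(p) = -5 - p/6
(-28018 + (13112/(-16170) + 10832/(-8186))) + J(v(0, 10)) = (-28018 + (13112/(-16170) + 10832/(-8186))) + (-5 - (-12 + 10)/6) = (-28018 + (13112*(-1/16170) + 10832*(-1/8186))) + (-5 - ⅙*(-2)) = (-28018 + (-596/735 - 5416/4093)) + (-5 + ⅓) = (-28018 - 6420188/3008355) - 14/3 = -84294510578/3008355 - 14/3 = -28102849856/1002785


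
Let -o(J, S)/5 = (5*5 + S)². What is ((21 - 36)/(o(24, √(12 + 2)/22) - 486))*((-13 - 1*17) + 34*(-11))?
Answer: -1281587428440/763590091609 + 4032930000*√14/763590091609 ≈ -1.6586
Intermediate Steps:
o(J, S) = -5*(25 + S)² (o(J, S) = -5*(5*5 + S)² = -5*(25 + S)²)
((21 - 36)/(o(24, √(12 + 2)/22) - 486))*((-13 - 1*17) + 34*(-11)) = ((21 - 36)/(-5*(25 + √(12 + 2)/22)² - 486))*((-13 - 1*17) + 34*(-11)) = (-15/(-5*(25 + √14*(1/22))² - 486))*((-13 - 17) - 374) = (-15/(-5*(25 + √14/22)² - 486))*(-30 - 374) = -15/(-486 - 5*(25 + √14/22)²)*(-404) = 6060/(-486 - 5*(25 + √14/22)²)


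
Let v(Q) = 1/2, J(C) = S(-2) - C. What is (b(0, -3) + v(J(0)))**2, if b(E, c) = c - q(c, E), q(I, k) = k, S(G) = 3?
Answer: 25/4 ≈ 6.2500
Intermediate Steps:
J(C) = 3 - C
b(E, c) = c - E
v(Q) = 1/2
(b(0, -3) + v(J(0)))**2 = ((-3 - 1*0) + 1/2)**2 = ((-3 + 0) + 1/2)**2 = (-3 + 1/2)**2 = (-5/2)**2 = 25/4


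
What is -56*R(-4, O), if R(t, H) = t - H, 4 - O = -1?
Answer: 504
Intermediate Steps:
O = 5 (O = 4 - 1*(-1) = 4 + 1 = 5)
-56*R(-4, O) = -56*(-4 - 1*5) = -56*(-4 - 5) = -56*(-9) = 504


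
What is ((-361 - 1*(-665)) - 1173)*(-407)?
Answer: 353683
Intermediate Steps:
((-361 - 1*(-665)) - 1173)*(-407) = ((-361 + 665) - 1173)*(-407) = (304 - 1173)*(-407) = -869*(-407) = 353683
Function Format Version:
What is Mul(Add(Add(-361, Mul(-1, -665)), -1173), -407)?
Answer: 353683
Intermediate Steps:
Mul(Add(Add(-361, Mul(-1, -665)), -1173), -407) = Mul(Add(Add(-361, 665), -1173), -407) = Mul(Add(304, -1173), -407) = Mul(-869, -407) = 353683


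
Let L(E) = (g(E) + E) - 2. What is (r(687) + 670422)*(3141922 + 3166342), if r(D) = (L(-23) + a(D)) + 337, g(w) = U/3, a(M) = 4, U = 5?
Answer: 12693608677816/3 ≈ 4.2312e+12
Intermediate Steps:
g(w) = 5/3
L(E) = -1/3 + E (L(E) = (5/3 + E) - 2 = -1/3 + E)
r(D) = 953/3 (r(D) = ((-1/3 - 23) + 4) + 337 = (-70/3 + 4) + 337 = -58/3 + 337 = 953/3)
(r(687) + 670422)*(3141922 + 3166342) = (953/3 + 670422)*(3141922 + 3166342) = (2012219/3)*6308264 = 12693608677816/3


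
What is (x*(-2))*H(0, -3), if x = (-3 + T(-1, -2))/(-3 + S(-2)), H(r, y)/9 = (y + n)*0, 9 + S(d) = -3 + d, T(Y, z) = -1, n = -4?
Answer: 0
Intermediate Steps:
S(d) = -12 + d (S(d) = -9 + (-3 + d) = -12 + d)
H(r, y) = 0 (H(r, y) = 9*((y - 4)*0) = 9*((-4 + y)*0) = 9*0 = 0)
x = 4/17 (x = (-3 - 1)/(-3 + (-12 - 2)) = -4/(-3 - 14) = -4/(-17) = -4*(-1/17) = 4/17 ≈ 0.23529)
(x*(-2))*H(0, -3) = ((4/17)*(-2))*0 = -8/17*0 = 0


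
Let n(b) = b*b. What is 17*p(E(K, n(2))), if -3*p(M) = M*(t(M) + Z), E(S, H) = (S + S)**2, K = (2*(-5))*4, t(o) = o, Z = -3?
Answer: -695993600/3 ≈ -2.3200e+8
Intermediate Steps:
n(b) = b**2
K = -40 (K = -10*4 = -40)
E(S, H) = 4*S**2 (E(S, H) = (2*S)**2 = 4*S**2)
p(M) = -M*(-3 + M)/3 (p(M) = -M*(M - 3)/3 = -M*(-3 + M)/3)
17*p(E(K, n(2))) = 17*((4*(-40)**2)*(3 - 4*(-40)**2)/3) = 17*((4*1600)*(3 - 4*1600)/3) = 17*((1/3)*6400*(3 - 1*6400)) = 17*((1/3)*6400*(3 - 6400)) = 17*((1/3)*6400*(-6397)) = 17*(-40940800/3) = -695993600/3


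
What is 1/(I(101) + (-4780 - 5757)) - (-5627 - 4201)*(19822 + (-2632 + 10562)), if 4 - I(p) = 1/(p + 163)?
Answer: 758430172045464/2780713 ≈ 2.7275e+8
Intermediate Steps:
I(p) = 4 - 1/(163 + p) (I(p) = 4 - 1/(p + 163) = 4 - 1/(163 + p))
1/(I(101) + (-4780 - 5757)) - (-5627 - 4201)*(19822 + (-2632 + 10562)) = 1/((651 + 4*101)/(163 + 101) + (-4780 - 5757)) - (-5627 - 4201)*(19822 + (-2632 + 10562)) = 1/((651 + 404)/264 - 10537) - (-9828)*(19822 + 7930) = 1/((1/264)*1055 - 10537) - (-9828)*27752 = 1/(1055/264 - 10537) - 1*(-272746656) = 1/(-2780713/264) + 272746656 = -264/2780713 + 272746656 = 758430172045464/2780713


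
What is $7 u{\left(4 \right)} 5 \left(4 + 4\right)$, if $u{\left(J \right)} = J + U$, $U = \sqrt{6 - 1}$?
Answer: $1120 + 280 \sqrt{5} \approx 1746.1$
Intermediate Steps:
$U = \sqrt{5} \approx 2.2361$
$u{\left(J \right)} = J + \sqrt{5}$
$7 u{\left(4 \right)} 5 \left(4 + 4\right) = 7 \left(4 + \sqrt{5}\right) 5 \left(4 + 4\right) = \left(28 + 7 \sqrt{5}\right) 5 \cdot 8 = \left(28 + 7 \sqrt{5}\right) 40 = 1120 + 280 \sqrt{5}$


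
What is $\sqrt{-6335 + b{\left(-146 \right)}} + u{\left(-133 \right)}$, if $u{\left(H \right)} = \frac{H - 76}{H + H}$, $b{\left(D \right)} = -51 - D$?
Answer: $\frac{11}{14} + 4 i \sqrt{390} \approx 0.78571 + 78.994 i$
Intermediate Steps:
$u{\left(H \right)} = \frac{-76 + H}{2 H}$
$\sqrt{-6335 + b{\left(-146 \right)}} + u{\left(-133 \right)} = \sqrt{-6335 - -95} + \frac{-76 - 133}{2 \left(-133\right)} = \sqrt{-6335 + \left(-51 + 146\right)} + \frac{1}{2} \left(- \frac{1}{133}\right) \left(-209\right) = \sqrt{-6335 + 95} + \frac{11}{14} = \sqrt{-6240} + \frac{11}{14} = 4 i \sqrt{390} + \frac{11}{14} = \frac{11}{14} + 4 i \sqrt{390}$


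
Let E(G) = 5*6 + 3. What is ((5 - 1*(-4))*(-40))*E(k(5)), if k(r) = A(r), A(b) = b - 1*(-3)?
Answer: -11880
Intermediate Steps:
A(b) = 3 + b (A(b) = b + 3 = 3 + b)
k(r) = 3 + r
E(G) = 33 (E(G) = 30 + 3 = 33)
((5 - 1*(-4))*(-40))*E(k(5)) = ((5 - 1*(-4))*(-40))*33 = ((5 + 4)*(-40))*33 = (9*(-40))*33 = -360*33 = -11880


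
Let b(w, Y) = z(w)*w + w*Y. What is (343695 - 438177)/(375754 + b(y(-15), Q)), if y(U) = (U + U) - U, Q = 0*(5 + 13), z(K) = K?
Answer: -94482/375979 ≈ -0.25130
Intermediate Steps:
Q = 0 (Q = 0*18 = 0)
y(U) = U (y(U) = 2*U - U = U)
b(w, Y) = w² + Y*w (b(w, Y) = w*w + w*Y = w² + Y*w)
(343695 - 438177)/(375754 + b(y(-15), Q)) = (343695 - 438177)/(375754 - 15*(0 - 15)) = -94482/(375754 - 15*(-15)) = -94482/(375754 + 225) = -94482/375979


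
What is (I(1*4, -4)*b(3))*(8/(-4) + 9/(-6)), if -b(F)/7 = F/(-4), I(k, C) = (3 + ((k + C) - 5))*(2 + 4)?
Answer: 441/2 ≈ 220.50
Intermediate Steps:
I(k, C) = -12 + 6*C + 6*k (I(k, C) = (3 + ((C + k) - 5))*6 = (3 + (-5 + C + k))*6 = (-2 + C + k)*6 = -12 + 6*C + 6*k)
b(F) = 7*F/4 (b(F) = -7*F/(-4) = -7*F*(-1)/4 = -(-7)*F/4 = 7*F/4)
(I(1*4, -4)*b(3))*(8/(-4) + 9/(-6)) = ((-12 + 6*(-4) + 6*(1*4))*((7/4)*3))*(8/(-4) + 9/(-6)) = ((-12 - 24 + 6*4)*(21/4))*(8*(-¼) + 9*(-⅙)) = ((-12 - 24 + 24)*(21/4))*(-2 - 3/2) = -12*21/4*(-7/2) = -63*(-7/2) = 441/2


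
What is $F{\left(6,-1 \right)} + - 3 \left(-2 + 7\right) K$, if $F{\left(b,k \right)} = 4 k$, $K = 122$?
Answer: $-1834$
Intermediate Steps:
$F{\left(6,-1 \right)} + - 3 \left(-2 + 7\right) K = 4 \left(-1\right) + - 3 \left(-2 + 7\right) 122 = -4 + \left(-3\right) 5 \cdot 122 = -4 - 1830 = -1834$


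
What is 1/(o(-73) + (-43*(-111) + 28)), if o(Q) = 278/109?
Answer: 109/523587 ≈ 0.00020818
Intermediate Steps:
o(Q) = 278/109 (o(Q) = 278*(1/109) = 278/109)
1/(o(-73) + (-43*(-111) + 28)) = 1/(278/109 + (-43*(-111) + 28)) = 1/(278/109 + (4773 + 28)) = 1/(278/109 + 4801) = 1/(523587/109) = 109/523587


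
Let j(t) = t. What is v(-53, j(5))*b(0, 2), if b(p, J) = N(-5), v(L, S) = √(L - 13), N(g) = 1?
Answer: I*√66 ≈ 8.124*I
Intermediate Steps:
v(L, S) = √(-13 + L)
b(p, J) = 1
v(-53, j(5))*b(0, 2) = √(-13 - 53)*1 = √(-66)*1 = (I*√66)*1 = I*√66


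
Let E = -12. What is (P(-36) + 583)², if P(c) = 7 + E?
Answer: 334084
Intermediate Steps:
P(c) = -5 (P(c) = 7 - 12 = -5)
(P(-36) + 583)² = (-5 + 583)² = 578² = 334084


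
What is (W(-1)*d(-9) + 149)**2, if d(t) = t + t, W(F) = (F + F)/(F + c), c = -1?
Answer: 17161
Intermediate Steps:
W(F) = 2*F/(-1 + F) (W(F) = (F + F)/(F - 1) = (2*F)/(-1 + F) = 2*F/(-1 + F))
d(t) = 2*t
(W(-1)*d(-9) + 149)**2 = ((2*(-1)/(-1 - 1))*(2*(-9)) + 149)**2 = ((2*(-1)/(-2))*(-18) + 149)**2 = ((2*(-1)*(-1/2))*(-18) + 149)**2 = (1*(-18) + 149)**2 = (-18 + 149)**2 = 131**2 = 17161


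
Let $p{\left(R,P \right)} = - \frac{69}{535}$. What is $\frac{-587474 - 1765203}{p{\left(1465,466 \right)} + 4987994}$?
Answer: $- \frac{1258682195}{2668576721} \approx -0.47167$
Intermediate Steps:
$p{\left(R,P \right)} = - \frac{69}{535}$ ($p{\left(R,P \right)} = \left(-69\right) \frac{1}{535} = - \frac{69}{535}$)
$\frac{-587474 - 1765203}{p{\left(1465,466 \right)} + 4987994} = \frac{-587474 - 1765203}{- \frac{69}{535} + 4987994} = - \frac{2352677}{\frac{2668576721}{535}} = \left(-2352677\right) \frac{535}{2668576721} = - \frac{1258682195}{2668576721}$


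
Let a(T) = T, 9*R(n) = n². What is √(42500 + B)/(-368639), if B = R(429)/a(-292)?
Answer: -√904437223/53821294 ≈ -0.00055877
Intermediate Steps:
R(n) = n²/9
B = -20449/292 (B = ((⅑)*429²)/(-292) = ((⅑)*184041)*(-1/292) = 20449*(-1/292) = -20449/292 ≈ -70.031)
√(42500 + B)/(-368639) = √(42500 - 20449/292)/(-368639) = √(12389551/292)*(-1/368639) = (√904437223/146)*(-1/368639) = -√904437223/53821294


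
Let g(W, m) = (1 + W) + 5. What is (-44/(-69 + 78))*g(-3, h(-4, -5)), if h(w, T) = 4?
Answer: -44/3 ≈ -14.667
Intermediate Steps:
g(W, m) = 6 + W
(-44/(-69 + 78))*g(-3, h(-4, -5)) = (-44/(-69 + 78))*(6 - 3) = (-44/9)*3 = ((⅑)*(-44))*3 = -44/9*3 = -44/3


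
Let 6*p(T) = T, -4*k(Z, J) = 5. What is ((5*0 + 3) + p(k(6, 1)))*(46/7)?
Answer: 1541/84 ≈ 18.345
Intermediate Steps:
k(Z, J) = -5/4 (k(Z, J) = -1/4*5 = -5/4)
p(T) = T/6
((5*0 + 3) + p(k(6, 1)))*(46/7) = ((5*0 + 3) + (1/6)*(-5/4))*(46/7) = ((0 + 3) - 5/24)*(46*(1/7)) = (3 - 5/24)*(46/7) = (67/24)*(46/7) = 1541/84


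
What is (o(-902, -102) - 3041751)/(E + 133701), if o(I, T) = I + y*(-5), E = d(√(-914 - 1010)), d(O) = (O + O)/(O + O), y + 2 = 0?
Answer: -3042643/133702 ≈ -22.757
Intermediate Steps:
y = -2 (y = -2 + 0 = -2)
d(O) = 1 (d(O) = (2*O)/((2*O)) = (2*O)*(1/(2*O)) = 1)
E = 1
o(I, T) = 10 + I (o(I, T) = I - 2*(-5) = I + 10 = 10 + I)
(o(-902, -102) - 3041751)/(E + 133701) = ((10 - 902) - 3041751)/(1 + 133701) = (-892 - 3041751)/133702 = -3042643*1/133702 = -3042643/133702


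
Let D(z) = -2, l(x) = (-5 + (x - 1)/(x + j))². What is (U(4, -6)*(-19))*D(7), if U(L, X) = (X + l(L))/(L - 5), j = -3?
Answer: 76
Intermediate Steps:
l(x) = (-5 + (-1 + x)/(-3 + x))² (l(x) = (-5 + (x - 1)/(x - 3))² = (-5 + (-1 + x)/(-3 + x))²)
U(L, X) = (X + 4*(-7 + 2*L)²/(-3 + L)²)/(-5 + L) (U(L, X) = (X + 4*(-7 + 2*L)²/(-3 + L)²)/(L - 5) = (X + 4*(-7 + 2*L)²/(-3 + L)²)/(-5 + L))
(U(4, -6)*(-19))*D(7) = (((4*(-7 + 2*4)² - 6*(-3 + 4)²)/((-5 + 4)*(-3 + 4)²))*(-19))*(-2) = (((4*(-7 + 8)² - 6*1²)/(-1*1²))*(-19))*(-2) = (-1*1*(4*1² - 6*1)*(-19))*(-2) = (-1*1*(4*1 - 6)*(-19))*(-2) = (-1*1*(4 - 6)*(-19))*(-2) = (-1*1*(-2)*(-19))*(-2) = (2*(-19))*(-2) = -38*(-2) = 76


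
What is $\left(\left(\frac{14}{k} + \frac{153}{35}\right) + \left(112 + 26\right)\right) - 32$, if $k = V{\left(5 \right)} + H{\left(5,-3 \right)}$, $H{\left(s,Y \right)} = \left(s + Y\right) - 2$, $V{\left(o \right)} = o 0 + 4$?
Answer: $\frac{7971}{70} \approx 113.87$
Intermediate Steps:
$V{\left(o \right)} = 4$ ($V{\left(o \right)} = 0 + 4 = 4$)
$H{\left(s,Y \right)} = -2 + Y + s$ ($H{\left(s,Y \right)} = \left(Y + s\right) - 2 = -2 + Y + s$)
$k = 4$ ($k = 4 - 0 = 4 + 0 = 4$)
$\left(\left(\frac{14}{k} + \frac{153}{35}\right) + \left(112 + 26\right)\right) - 32 = \left(\left(\frac{14}{4} + \frac{153}{35}\right) + \left(112 + 26\right)\right) - 32 = \left(\left(14 \cdot \frac{1}{4} + 153 \cdot \frac{1}{35}\right) + 138\right) - 32 = \left(\left(\frac{7}{2} + \frac{153}{35}\right) + 138\right) - 32 = \left(\frac{551}{70} + 138\right) - 32 = \frac{10211}{70} - 32 = \frac{7971}{70}$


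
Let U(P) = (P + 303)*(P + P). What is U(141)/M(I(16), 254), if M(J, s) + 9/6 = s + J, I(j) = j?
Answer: 83472/179 ≈ 466.32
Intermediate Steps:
M(J, s) = -3/2 + J + s (M(J, s) = -3/2 + (s + J) = -3/2 + (J + s) = -3/2 + J + s)
U(P) = 2*P*(303 + P) (U(P) = (303 + P)*(2*P) = 2*P*(303 + P))
U(141)/M(I(16), 254) = (2*141*(303 + 141))/(-3/2 + 16 + 254) = (2*141*444)/(537/2) = 125208*(2/537) = 83472/179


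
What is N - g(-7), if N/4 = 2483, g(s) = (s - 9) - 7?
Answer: 9955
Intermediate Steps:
g(s) = -16 + s (g(s) = (-9 + s) - 7 = -16 + s)
N = 9932 (N = 4*2483 = 9932)
N - g(-7) = 9932 - (-16 - 7) = 9932 - 1*(-23) = 9932 + 23 = 9955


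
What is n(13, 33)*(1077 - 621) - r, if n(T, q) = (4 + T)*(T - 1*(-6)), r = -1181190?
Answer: 1328478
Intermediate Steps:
n(T, q) = (4 + T)*(6 + T) (n(T, q) = (4 + T)*(T + 6) = (4 + T)*(6 + T))
n(13, 33)*(1077 - 621) - r = (24 + 13**2 + 10*13)*(1077 - 621) - 1*(-1181190) = (24 + 169 + 130)*456 + 1181190 = 323*456 + 1181190 = 147288 + 1181190 = 1328478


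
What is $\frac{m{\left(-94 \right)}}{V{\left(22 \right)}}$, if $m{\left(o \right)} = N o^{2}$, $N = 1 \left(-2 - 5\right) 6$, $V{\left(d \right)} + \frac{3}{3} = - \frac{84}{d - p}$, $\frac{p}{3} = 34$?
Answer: $-7422240$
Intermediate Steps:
$p = 102$ ($p = 3 \cdot 34 = 102$)
$V{\left(d \right)} = -1 - \frac{84}{-102 + d}$ ($V{\left(d \right)} = -1 - \frac{84}{d - 102} = -1 - \frac{84}{-102 + d}$)
$N = -42$ ($N = 1 \left(-2 - 5\right) 6 = 1 \left(-7\right) 6 = \left(-7\right) 6 = -42$)
$m{\left(o \right)} = - 42 o^{2}$
$\frac{m{\left(-94 \right)}}{V{\left(22 \right)}} = \frac{\left(-42\right) \left(-94\right)^{2}}{\frac{1}{-102 + 22} \left(18 - 22\right)} = \frac{\left(-42\right) 8836}{\frac{1}{-80} \left(18 - 22\right)} = - \frac{371112}{\left(- \frac{1}{80}\right) \left(-4\right)} = - 371112 \frac{1}{\frac{1}{20}} = \left(-371112\right) 20 = -7422240$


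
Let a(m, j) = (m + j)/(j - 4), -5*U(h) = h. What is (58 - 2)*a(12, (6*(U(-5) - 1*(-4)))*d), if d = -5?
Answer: 552/11 ≈ 50.182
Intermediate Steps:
U(h) = -h/5
a(m, j) = (j + m)/(-4 + j)
(58 - 2)*a(12, (6*(U(-5) - 1*(-4)))*d) = (58 - 2)*(((6*(-1/5*(-5) - 1*(-4)))*(-5) + 12)/(-4 + (6*(-1/5*(-5) - 1*(-4)))*(-5))) = 56*(((6*(1 + 4))*(-5) + 12)/(-4 + (6*(1 + 4))*(-5))) = 56*(((6*5)*(-5) + 12)/(-4 + (6*5)*(-5))) = 56*((30*(-5) + 12)/(-4 + 30*(-5))) = 56*((-150 + 12)/(-4 - 150)) = 56*(-138/(-154)) = 56*(-1/154*(-138)) = 56*(69/77) = 552/11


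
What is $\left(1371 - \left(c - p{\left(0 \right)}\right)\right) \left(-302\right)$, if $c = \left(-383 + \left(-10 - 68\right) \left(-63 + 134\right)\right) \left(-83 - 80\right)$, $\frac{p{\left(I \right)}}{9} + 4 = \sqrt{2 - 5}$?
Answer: $291063976 - 2718 i \sqrt{3} \approx 2.9106 \cdot 10^{8} - 4707.7 i$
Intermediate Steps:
$p{\left(I \right)} = -36 + 9 i \sqrt{3}$ ($p{\left(I \right)} = -36 + 9 \sqrt{2 - 5} = -36 + 9 \sqrt{-3} = -36 + 9 i \sqrt{3}$)
$c = 965123$ ($c = \left(-383 - 5538\right) \left(-163\right) = \left(-5921\right) \left(-163\right) = 965123$)
$\left(1371 - \left(c - p{\left(0 \right)}\right)\right) \left(-302\right) = \left(1371 - \left(965159 - 9 i \sqrt{3}\right)\right) \left(-302\right) = \left(-963788 + 9 i \sqrt{3}\right) \left(-302\right) = 291063976 - 2718 i \sqrt{3}$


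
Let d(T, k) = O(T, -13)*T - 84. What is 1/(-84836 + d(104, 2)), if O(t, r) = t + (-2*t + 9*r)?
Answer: -1/107904 ≈ -9.2675e-6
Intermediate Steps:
O(t, r) = -t + 9*r
d(T, k) = -84 + T*(-117 - T) (d(T, k) = (-T + 9*(-13))*T - 84 = (-T - 117)*T - 84 = (-117 - T)*T - 84 = T*(-117 - T) - 84 = -84 + T*(-117 - T))
1/(-84836 + d(104, 2)) = 1/(-84836 + (-84 - 1*104*(117 + 104))) = 1/(-84836 + (-84 - 1*104*221)) = 1/(-84836 + (-84 - 22984)) = 1/(-84836 - 23068) = 1/(-107904) = -1/107904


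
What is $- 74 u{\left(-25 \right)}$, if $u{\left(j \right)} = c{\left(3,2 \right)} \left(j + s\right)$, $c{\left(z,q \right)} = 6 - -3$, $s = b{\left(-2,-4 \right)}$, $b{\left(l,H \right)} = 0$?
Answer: $16650$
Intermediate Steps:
$s = 0$
$c{\left(z,q \right)} = 9$ ($c{\left(z,q \right)} = 6 + 3 = 9$)
$u{\left(j \right)} = 9 j$ ($u{\left(j \right)} = 9 \left(j + 0\right) = 9 j$)
$- 74 u{\left(-25 \right)} = - 74 \cdot 9 \left(-25\right) = \left(-74\right) \left(-225\right) = 16650$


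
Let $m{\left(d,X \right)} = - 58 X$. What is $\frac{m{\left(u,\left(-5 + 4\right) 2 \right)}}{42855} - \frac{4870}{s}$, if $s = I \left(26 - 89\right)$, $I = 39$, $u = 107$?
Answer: $\frac{69662954}{35098245} \approx 1.9848$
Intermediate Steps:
$s = -2457$ ($s = 39 \left(26 - 89\right) = 39 \left(-63\right) = -2457$)
$\frac{m{\left(u,\left(-5 + 4\right) 2 \right)}}{42855} - \frac{4870}{s} = \frac{\left(-58\right) \left(-5 + 4\right) 2}{42855} - \frac{4870}{-2457} = - 58 \left(\left(-1\right) 2\right) \frac{1}{42855} - - \frac{4870}{2457} = \left(-58\right) \left(-2\right) \frac{1}{42855} + \frac{4870}{2457} = 116 \cdot \frac{1}{42855} + \frac{4870}{2457} = \frac{116}{42855} + \frac{4870}{2457} = \frac{69662954}{35098245}$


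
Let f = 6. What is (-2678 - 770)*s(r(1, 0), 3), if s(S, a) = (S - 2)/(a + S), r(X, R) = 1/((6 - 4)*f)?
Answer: 79304/37 ≈ 2143.4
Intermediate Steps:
r(X, R) = 1/12 (r(X, R) = 1/((6 - 4)*6) = (⅙)/2 = (½)*(⅙) = 1/12)
s(S, a) = (-2 + S)/(S + a)
(-2678 - 770)*s(r(1, 0), 3) = (-2678 - 770)*((-2 + 1/12)/(1/12 + 3)) = -3448*(-23)/(37/12*12) = -41376*(-23)/(37*12) = -3448*(-23/37) = 79304/37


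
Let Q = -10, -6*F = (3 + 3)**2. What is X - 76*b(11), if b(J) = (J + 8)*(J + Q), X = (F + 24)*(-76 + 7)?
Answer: -2686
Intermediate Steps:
F = -6 (F = -(3 + 3)**2/6 = -1/6*6**2 = -1/6*36 = -6)
X = -1242 (X = (-6 + 24)*(-76 + 7) = 18*(-69) = -1242)
b(J) = (-10 + J)*(8 + J) (b(J) = (J + 8)*(J - 10) = (8 + J)*(-10 + J) = (-10 + J)*(8 + J))
X - 76*b(11) = -1242 - 76*(-80 + 11**2 - 2*11) = -1242 - 76*(-80 + 121 - 22) = -1242 - 76*19 = -1242 - 1444 = -2686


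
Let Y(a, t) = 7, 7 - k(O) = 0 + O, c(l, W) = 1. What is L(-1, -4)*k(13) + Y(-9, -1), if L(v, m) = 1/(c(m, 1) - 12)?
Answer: 83/11 ≈ 7.5455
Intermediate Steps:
k(O) = 7 - O (k(O) = 7 - (0 + O) = 7 - O)
L(v, m) = -1/11 (L(v, m) = 1/(1 - 12) = 1/(-11) = -1/11)
L(-1, -4)*k(13) + Y(-9, -1) = -(7 - 1*13)/11 + 7 = -(7 - 13)/11 + 7 = -1/11*(-6) + 7 = 6/11 + 7 = 83/11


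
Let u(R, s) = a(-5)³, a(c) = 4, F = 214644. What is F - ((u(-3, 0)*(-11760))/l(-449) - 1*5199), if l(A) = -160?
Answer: 215139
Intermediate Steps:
u(R, s) = 64 (u(R, s) = 4³ = 64)
F - ((u(-3, 0)*(-11760))/l(-449) - 1*5199) = 214644 - ((64*(-11760))/(-160) - 1*5199) = 214644 - (-752640*(-1/160) - 5199) = 214644 - (4704 - 5199) = 214644 - 1*(-495) = 214644 + 495 = 215139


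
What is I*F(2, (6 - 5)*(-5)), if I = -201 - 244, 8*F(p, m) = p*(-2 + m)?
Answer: 3115/4 ≈ 778.75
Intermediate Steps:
F(p, m) = p*(-2 + m)/8 (F(p, m) = (p*(-2 + m))/8 = p*(-2 + m)/8)
I = -445
I*F(2, (6 - 5)*(-5)) = -445*2*(-2 + (6 - 5)*(-5))/8 = -445*2*(-2 + 1*(-5))/8 = -445*2*(-2 - 5)/8 = -445*2*(-7)/8 = -445*(-7/4) = 3115/4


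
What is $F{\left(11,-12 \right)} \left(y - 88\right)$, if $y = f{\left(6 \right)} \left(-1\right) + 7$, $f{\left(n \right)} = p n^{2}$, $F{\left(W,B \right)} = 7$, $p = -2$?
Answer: $-63$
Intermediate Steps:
$f{\left(n \right)} = - 2 n^{2}$
$y = 79$ ($y = - 2 \cdot 6^{2} \left(-1\right) + 7 = \left(-2\right) 36 \left(-1\right) + 7 = \left(-72\right) \left(-1\right) + 7 = 72 + 7 = 79$)
$F{\left(11,-12 \right)} \left(y - 88\right) = 7 \left(79 - 88\right) = 7 \left(-9\right) = -63$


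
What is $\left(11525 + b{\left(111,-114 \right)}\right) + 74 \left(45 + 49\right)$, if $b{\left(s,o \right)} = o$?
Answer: $18367$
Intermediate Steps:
$\left(11525 + b{\left(111,-114 \right)}\right) + 74 \left(45 + 49\right) = \left(11525 - 114\right) + 74 \left(45 + 49\right) = 11411 + 74 \cdot 94 = 11411 + 6956 = 18367$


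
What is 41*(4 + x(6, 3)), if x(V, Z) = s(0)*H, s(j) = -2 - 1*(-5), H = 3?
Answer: 533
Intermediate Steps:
s(j) = 3 (s(j) = -2 + 5 = 3)
x(V, Z) = 9 (x(V, Z) = 3*3 = 9)
41*(4 + x(6, 3)) = 41*(4 + 9) = 41*13 = 533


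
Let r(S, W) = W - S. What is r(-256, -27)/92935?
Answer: 229/92935 ≈ 0.0024641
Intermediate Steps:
r(-256, -27)/92935 = (-27 - 1*(-256))/92935 = (-27 + 256)*(1/92935) = 229*(1/92935) = 229/92935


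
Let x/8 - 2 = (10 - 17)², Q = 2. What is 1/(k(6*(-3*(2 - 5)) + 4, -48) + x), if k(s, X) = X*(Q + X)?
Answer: 1/2616 ≈ 0.00038226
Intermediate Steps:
x = 408 (x = 16 + 8*(10 - 17)² = 16 + 8*(-7)² = 16 + 8*49 = 16 + 392 = 408)
k(s, X) = X*(2 + X)
1/(k(6*(-3*(2 - 5)) + 4, -48) + x) = 1/(-48*(2 - 48) + 408) = 1/(-48*(-46) + 408) = 1/(2208 + 408) = 1/2616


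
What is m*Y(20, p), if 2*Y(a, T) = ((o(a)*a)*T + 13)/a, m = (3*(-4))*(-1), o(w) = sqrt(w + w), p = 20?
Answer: 39/10 + 240*sqrt(10) ≈ 762.85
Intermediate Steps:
o(w) = sqrt(2)*sqrt(w) (o(w) = sqrt(2*w) = sqrt(2)*sqrt(w))
m = 12 (m = -12*(-1) = 12)
Y(a, T) = (13 + T*sqrt(2)*a**(3/2))/(2*a) (Y(a, T) = ((((sqrt(2)*sqrt(a))*a)*T + 13)/a)/2 = (((sqrt(2)*a**(3/2))*T + 13)/a)/2 = ((T*sqrt(2)*a**(3/2) + 13)/a)/2 = ((13 + T*sqrt(2)*a**(3/2))/a)/2 = (13 + T*sqrt(2)*a**(3/2))/(2*a))
m*Y(20, p) = 12*((1/2)*(13 + 20*sqrt(2)*20**(3/2))/20) = 12*((1/2)*(1/20)*(13 + 20*sqrt(2)*(40*sqrt(5)))) = 12*((1/2)*(1/20)*(13 + 800*sqrt(10))) = 12*(13/40 + 20*sqrt(10)) = 39/10 + 240*sqrt(10)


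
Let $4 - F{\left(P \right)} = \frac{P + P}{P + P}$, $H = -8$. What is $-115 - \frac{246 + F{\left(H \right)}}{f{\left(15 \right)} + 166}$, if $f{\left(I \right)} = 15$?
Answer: $- \frac{21064}{181} \approx -116.38$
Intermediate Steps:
$F{\left(P \right)} = 3$ ($F{\left(P \right)} = 4 - \frac{P + P}{P + P} = 4 - \frac{2 P}{2 P} = 4 - 2 P \frac{1}{2 P} = 4 - 1 = 3$)
$-115 - \frac{246 + F{\left(H \right)}}{f{\left(15 \right)} + 166} = -115 - \frac{246 + 3}{15 + 166} = -115 - \frac{249}{181} = - \frac{21064}{181}$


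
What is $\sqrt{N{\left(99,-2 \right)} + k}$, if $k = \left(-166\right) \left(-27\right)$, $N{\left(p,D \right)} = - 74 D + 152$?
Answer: $\sqrt{4782} \approx 69.152$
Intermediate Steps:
$N{\left(p,D \right)} = 152 - 74 D$
$k = 4482$
$\sqrt{N{\left(99,-2 \right)} + k} = \sqrt{\left(152 - -148\right) + 4482} = \sqrt{\left(152 + 148\right) + 4482} = \sqrt{300 + 4482} = \sqrt{4782}$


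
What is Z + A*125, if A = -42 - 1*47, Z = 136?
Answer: -10989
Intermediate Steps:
A = -89 (A = -42 - 47 = -89)
Z + A*125 = 136 - 89*125 = 136 - 11125 = -10989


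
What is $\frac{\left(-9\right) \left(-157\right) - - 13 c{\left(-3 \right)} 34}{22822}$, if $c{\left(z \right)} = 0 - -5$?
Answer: $\frac{3623}{22822} \approx 0.15875$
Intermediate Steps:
$c{\left(z \right)} = 5$ ($c{\left(z \right)} = 0 + 5 = 5$)
$\frac{\left(-9\right) \left(-157\right) - - 13 c{\left(-3 \right)} 34}{22822} = \frac{\left(-9\right) \left(-157\right) - \left(-13\right) 5 \cdot 34}{22822} = \left(1413 - \left(-65\right) 34\right) \frac{1}{22822} = \left(1413 - -2210\right) \frac{1}{22822} = \left(1413 + 2210\right) \frac{1}{22822} = 3623 \cdot \frac{1}{22822} = \frac{3623}{22822}$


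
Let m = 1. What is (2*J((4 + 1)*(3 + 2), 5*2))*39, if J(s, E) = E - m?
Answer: 702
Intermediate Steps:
J(s, E) = -1 + E (J(s, E) = E - 1*1 = E - 1 = -1 + E)
(2*J((4 + 1)*(3 + 2), 5*2))*39 = (2*(-1 + 5*2))*39 = (2*(-1 + 10))*39 = (2*9)*39 = 18*39 = 702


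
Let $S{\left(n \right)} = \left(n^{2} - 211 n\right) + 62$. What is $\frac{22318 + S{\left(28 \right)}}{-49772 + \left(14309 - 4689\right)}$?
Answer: $- \frac{719}{1673} \approx -0.42977$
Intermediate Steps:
$S{\left(n \right)} = 62 + n^{2} - 211 n$
$\frac{22318 + S{\left(28 \right)}}{-49772 + \left(14309 - 4689\right)} = \frac{22318 + \left(62 + 28^{2} - 5908\right)}{-49772 + \left(14309 - 4689\right)} = \frac{22318 + \left(62 + 784 - 5908\right)}{-49772 + \left(14309 - 4689\right)} = \frac{22318 - 5062}{-49772 + 9620} = \frac{17256}{-40152} = 17256 \left(- \frac{1}{40152}\right) = - \frac{719}{1673}$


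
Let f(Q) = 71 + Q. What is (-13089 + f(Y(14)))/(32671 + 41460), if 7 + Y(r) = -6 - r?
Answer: -13045/74131 ≈ -0.17597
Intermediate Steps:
Y(r) = -13 - r (Y(r) = -7 + (-6 - r) = -13 - r)
(-13089 + f(Y(14)))/(32671 + 41460) = (-13089 + (71 + (-13 - 1*14)))/(32671 + 41460) = (-13089 + (71 + (-13 - 14)))/74131 = (-13089 + (71 - 27))*(1/74131) = (-13089 + 44)*(1/74131) = -13045*1/74131 = -13045/74131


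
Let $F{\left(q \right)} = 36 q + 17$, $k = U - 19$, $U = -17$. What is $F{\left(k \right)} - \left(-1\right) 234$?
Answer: $-1045$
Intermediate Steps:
$k = -36$ ($k = -17 - 19 = -36$)
$F{\left(q \right)} = 17 + 36 q$
$F{\left(k \right)} - \left(-1\right) 234 = \left(17 + 36 \left(-36\right)\right) - \left(-1\right) 234 = \left(17 - 1296\right) - -234 = -1279 + 234 = -1045$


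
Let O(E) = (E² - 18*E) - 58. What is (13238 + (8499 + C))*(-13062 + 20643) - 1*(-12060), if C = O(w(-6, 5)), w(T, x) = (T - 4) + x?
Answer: 165232374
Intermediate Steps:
w(T, x) = -4 + T + x (w(T, x) = (-4 + T) + x = -4 + T + x)
O(E) = -58 + E² - 18*E
C = 57 (C = -58 + (-4 - 6 + 5)² - 18*(-4 - 6 + 5) = -58 + (-5)² - 18*(-5) = -58 + 25 + 90 = 57)
(13238 + (8499 + C))*(-13062 + 20643) - 1*(-12060) = (13238 + (8499 + 57))*(-13062 + 20643) - 1*(-12060) = (13238 + 8556)*7581 + 12060 = 21794*7581 + 12060 = 165220314 + 12060 = 165232374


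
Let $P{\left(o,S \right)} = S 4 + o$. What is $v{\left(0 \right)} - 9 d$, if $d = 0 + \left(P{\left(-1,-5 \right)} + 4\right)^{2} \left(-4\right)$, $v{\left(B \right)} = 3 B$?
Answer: $10404$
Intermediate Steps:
$P{\left(o,S \right)} = o + 4 S$ ($P{\left(o,S \right)} = 4 S + o = o + 4 S$)
$d = -1156$ ($d = 0 + \left(\left(-1 + 4 \left(-5\right)\right) + 4\right)^{2} \left(-4\right) = 0 + \left(\left(-1 - 20\right) + 4\right)^{2} \left(-4\right) = 0 + \left(-21 + 4\right)^{2} \left(-4\right) = 0 + \left(-17\right)^{2} \left(-4\right) = 0 + 289 \left(-4\right) = 0 - 1156 = -1156$)
$v{\left(0 \right)} - 9 d = 3 \cdot 0 - -10404 = 0 + 10404 = 10404$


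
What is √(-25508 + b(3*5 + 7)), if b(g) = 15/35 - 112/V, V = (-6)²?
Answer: I*√11250211/21 ≈ 159.72*I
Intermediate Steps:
V = 36
b(g) = -169/63 (b(g) = 15/35 - 112/36 = 15*(1/35) - 112*1/36 = 3/7 - 28/9 = -169/63)
√(-25508 + b(3*5 + 7)) = √(-25508 - 169/63) = √(-1607173/63) = I*√11250211/21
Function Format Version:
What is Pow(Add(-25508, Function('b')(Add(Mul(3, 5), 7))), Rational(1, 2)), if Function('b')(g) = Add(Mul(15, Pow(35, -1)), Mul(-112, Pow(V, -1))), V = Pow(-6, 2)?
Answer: Mul(Rational(1, 21), I, Pow(11250211, Rational(1, 2))) ≈ Mul(159.72, I)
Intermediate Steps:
V = 36
Function('b')(g) = Rational(-169, 63) (Function('b')(g) = Add(Mul(15, Pow(35, -1)), Mul(-112, Pow(36, -1))) = Add(Mul(15, Rational(1, 35)), Mul(-112, Rational(1, 36))) = Add(Rational(3, 7), Rational(-28, 9)) = Rational(-169, 63))
Pow(Add(-25508, Function('b')(Add(Mul(3, 5), 7))), Rational(1, 2)) = Pow(Add(-25508, Rational(-169, 63)), Rational(1, 2)) = Pow(Rational(-1607173, 63), Rational(1, 2)) = Mul(Rational(1, 21), I, Pow(11250211, Rational(1, 2)))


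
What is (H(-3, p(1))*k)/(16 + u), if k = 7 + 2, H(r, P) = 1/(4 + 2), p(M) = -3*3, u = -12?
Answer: 3/8 ≈ 0.37500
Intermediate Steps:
p(M) = -9
H(r, P) = ⅙ (H(r, P) = 1/6 = ⅙)
k = 9
(H(-3, p(1))*k)/(16 + u) = ((⅙)*9)/(16 - 12) = (3/2)/4 = (3/2)*(¼) = 3/8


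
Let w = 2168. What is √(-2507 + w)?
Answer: I*√339 ≈ 18.412*I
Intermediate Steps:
√(-2507 + w) = √(-2507 + 2168) = √(-339) = I*√339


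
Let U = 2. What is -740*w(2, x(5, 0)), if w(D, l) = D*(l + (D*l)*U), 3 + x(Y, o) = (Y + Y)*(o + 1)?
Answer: -51800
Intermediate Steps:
x(Y, o) = -3 + 2*Y*(1 + o) (x(Y, o) = -3 + (Y + Y)*(o + 1) = -3 + (2*Y)*(1 + o) = -3 + 2*Y*(1 + o))
w(D, l) = D*(l + 2*D*l) (w(D, l) = D*(l + (D*l)*2) = D*(l + 2*D*l))
-740*w(2, x(5, 0)) = -1480*(-3 + 2*5 + 2*5*0)*(1 + 2*2) = -1480*(-3 + 10 + 0)*(1 + 4) = -1480*7*5 = -740*70 = -51800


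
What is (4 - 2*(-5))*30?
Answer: 420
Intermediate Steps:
(4 - 2*(-5))*30 = (4 + 10)*30 = 14*30 = 420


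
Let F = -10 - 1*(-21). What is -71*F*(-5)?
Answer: 3905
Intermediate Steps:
F = 11 (F = -10 + 21 = 11)
-71*F*(-5) = -71*11*(-5) = -781*(-5) = 3905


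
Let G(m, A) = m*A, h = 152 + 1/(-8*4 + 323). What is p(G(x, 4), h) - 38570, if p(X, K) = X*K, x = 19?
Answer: -7862162/291 ≈ -27018.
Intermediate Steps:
h = 44233/291 (h = 152 + 1/(-32 + 323) = 152 + 1/291 = 44233/291 ≈ 152.00)
G(m, A) = A*m
p(X, K) = K*X
p(G(x, 4), h) - 38570 = 44233*(4*19)/291 - 38570 = (44233/291)*76 - 38570 = 3361708/291 - 38570 = -7862162/291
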